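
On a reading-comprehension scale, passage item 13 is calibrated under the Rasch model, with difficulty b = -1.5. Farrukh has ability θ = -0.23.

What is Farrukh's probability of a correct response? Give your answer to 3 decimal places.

P(θ) = 1 / (1 + exp(−(θ − b)))
Exponent: (-0.23 − (-1.5)) = 1.2700
1/(1 + e^{-1.2700}) = 0.7807
P = 0.7807

0.781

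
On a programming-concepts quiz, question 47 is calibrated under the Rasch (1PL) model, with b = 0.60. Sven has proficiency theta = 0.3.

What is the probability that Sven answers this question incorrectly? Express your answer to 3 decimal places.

0.574

P(theta) = 1 / (1 + exp(−(theta − b)))
Exponent: (0.3 − 0.60) = -0.3000
1/(1 + e^{0.3000}) = 0.4256
P = 0.4256
P(incorrect) = 1 − 0.4256 = 0.5744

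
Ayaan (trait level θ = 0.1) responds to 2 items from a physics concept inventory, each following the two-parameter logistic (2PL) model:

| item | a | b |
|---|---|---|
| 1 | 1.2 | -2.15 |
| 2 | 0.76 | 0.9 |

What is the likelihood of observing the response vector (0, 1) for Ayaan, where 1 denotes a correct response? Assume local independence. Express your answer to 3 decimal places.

0.022

P(θ) = 1 / (1 + exp(−a(θ − b)))
P_1 = 1/(1+e^{-2.7000}) = 0.9370
P_2 = 1/(1+e^{0.6080}) = 0.3525
L = (1−P_1) × P_2 = 0.0630 × 0.3525 = 0.02220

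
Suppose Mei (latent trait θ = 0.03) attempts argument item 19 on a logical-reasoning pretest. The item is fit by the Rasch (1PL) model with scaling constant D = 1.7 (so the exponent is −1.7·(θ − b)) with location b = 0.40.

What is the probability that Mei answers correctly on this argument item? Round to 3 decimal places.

P(θ) = 1 / (1 + exp(−D·(θ − b)))
Exponent: 1.7 × (0.03 − 0.40) = -0.6290
1/(1 + e^{0.6290}) = 0.3477
P = 0.3477

0.348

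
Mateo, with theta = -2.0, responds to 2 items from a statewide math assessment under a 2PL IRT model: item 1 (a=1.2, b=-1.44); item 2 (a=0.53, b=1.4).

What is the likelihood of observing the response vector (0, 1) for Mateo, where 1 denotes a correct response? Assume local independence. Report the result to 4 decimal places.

P(theta) = 1 / (1 + exp(−a(theta − b)))
P_1 = 1/(1+e^{0.6720}) = 0.3380
P_2 = 1/(1+e^{1.8020}) = 0.1416
L = (1−P_1) × P_2 = 0.6620 × 0.1416 = 0.09374

0.0937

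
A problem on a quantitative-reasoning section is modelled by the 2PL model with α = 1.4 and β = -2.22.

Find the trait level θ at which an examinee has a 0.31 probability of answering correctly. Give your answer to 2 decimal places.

-2.79

P(θ) = 1 / (1 + exp(−α(θ − β)))
logit = ln(0.3100/0.6900) = -0.8001
θ = β + logit/(α) = -2.22 + (-0.8001)/1.4000 = -2.7915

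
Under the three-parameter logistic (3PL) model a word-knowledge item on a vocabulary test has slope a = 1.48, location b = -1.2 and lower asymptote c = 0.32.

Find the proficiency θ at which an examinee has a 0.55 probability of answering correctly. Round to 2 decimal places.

-1.65

P(θ) = c + (1 − c) · 1 / (1 + exp(−a(θ − b)))
Remove guessing floor: (0.55 − 0.32)/(1 − 0.32) = 0.3382
logit = ln(0.3382/0.6618) = -0.6712
θ = b + logit/(a) = -1.2 + (-0.6712)/1.4800 = -1.6535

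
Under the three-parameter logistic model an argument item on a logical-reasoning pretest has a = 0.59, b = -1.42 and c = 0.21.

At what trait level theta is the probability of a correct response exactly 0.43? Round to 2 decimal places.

P(theta) = c + (1 − c) · 1 / (1 + exp(−a(theta − b)))
Remove guessing floor: (0.43 − 0.21)/(1 − 0.21) = 0.2785
logit = ln(0.2785/0.7215) = -0.9520
theta = b + logit/(a) = -1.42 + (-0.9520)/0.5900 = -3.0336

-3.03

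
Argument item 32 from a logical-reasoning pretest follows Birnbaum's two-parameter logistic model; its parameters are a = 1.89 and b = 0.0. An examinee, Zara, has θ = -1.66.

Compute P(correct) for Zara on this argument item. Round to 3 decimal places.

P(θ) = 1 / (1 + exp(−a(θ − b)))
Exponent: 1.89 × (-1.66 − 0.0) = -3.1374
1/(1 + e^{3.1374}) = 0.0416

0.042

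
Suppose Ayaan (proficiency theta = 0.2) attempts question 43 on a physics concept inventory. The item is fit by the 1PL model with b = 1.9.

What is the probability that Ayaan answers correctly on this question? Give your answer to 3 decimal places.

0.154

P(theta) = 1 / (1 + exp(−(theta − b)))
Exponent: (0.2 − 1.9) = -1.7000
1/(1 + e^{1.7000}) = 0.1545
P = 0.1545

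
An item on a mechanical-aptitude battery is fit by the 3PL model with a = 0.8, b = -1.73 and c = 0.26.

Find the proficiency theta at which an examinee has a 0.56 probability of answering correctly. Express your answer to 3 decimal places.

-2.209

P(theta) = c + (1 − c) · 1 / (1 + exp(−a(theta − b)))
Remove guessing floor: (0.56 − 0.26)/(1 − 0.26) = 0.4054
logit = ln(0.4054/0.5946) = -0.3830
theta = b + logit/(a) = -1.73 + (-0.3830)/0.8000 = -2.2087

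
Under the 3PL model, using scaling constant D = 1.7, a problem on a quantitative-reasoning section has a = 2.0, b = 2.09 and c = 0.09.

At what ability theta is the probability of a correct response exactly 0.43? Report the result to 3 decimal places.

1.938

P(theta) = c + (1 − c) · 1 / (1 + exp(−D·a(theta − b)))
Remove guessing floor: (0.43 − 0.09)/(1 − 0.09) = 0.3736
logit = ln(0.3736/0.6264) = -0.5167
theta = b + logit/(1.7·a) = 2.09 + (-0.5167)/3.4000 = 1.9380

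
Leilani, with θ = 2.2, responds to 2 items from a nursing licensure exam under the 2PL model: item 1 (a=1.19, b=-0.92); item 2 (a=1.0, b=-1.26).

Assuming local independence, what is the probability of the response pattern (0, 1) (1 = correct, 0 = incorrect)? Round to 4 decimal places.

P(θ) = 1 / (1 + exp(−a(θ − b)))
P_1 = 1/(1+e^{-3.7128}) = 0.9762
P_2 = 1/(1+e^{-3.4600}) = 0.9695
L = (1−P_1) × P_2 = 0.0238 × 0.9695 = 0.02310

0.0231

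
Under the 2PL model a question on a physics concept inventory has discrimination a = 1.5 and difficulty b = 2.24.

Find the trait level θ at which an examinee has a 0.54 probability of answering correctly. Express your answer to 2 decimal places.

2.35

P(θ) = 1 / (1 + exp(−a(θ − b)))
logit = ln(0.5400/0.4600) = 0.1603
θ = b + logit/(a) = 2.24 + 0.1603/1.5000 = 2.3469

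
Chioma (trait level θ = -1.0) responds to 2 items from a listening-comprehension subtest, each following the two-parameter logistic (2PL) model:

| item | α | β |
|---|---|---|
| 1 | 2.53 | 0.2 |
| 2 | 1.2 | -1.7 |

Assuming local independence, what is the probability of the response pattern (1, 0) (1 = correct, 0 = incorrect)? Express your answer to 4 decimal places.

0.0138

P(θ) = 1 / (1 + exp(−α(θ − β)))
P_1 = 1/(1+e^{3.0360}) = 0.0458
P_2 = 1/(1+e^{-0.8400}) = 0.6985
L = P_1 × (1−P_2) = 0.0458 × 0.3015 = 0.01382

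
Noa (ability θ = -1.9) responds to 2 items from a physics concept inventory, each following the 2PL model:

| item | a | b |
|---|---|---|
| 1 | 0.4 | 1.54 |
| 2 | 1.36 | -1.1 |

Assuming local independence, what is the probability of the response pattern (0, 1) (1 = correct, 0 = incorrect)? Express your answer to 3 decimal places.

P(θ) = 1 / (1 + exp(−a(θ − b)))
P_1 = 1/(1+e^{1.3760}) = 0.2017
P_2 = 1/(1+e^{1.0880}) = 0.2520
L = (1−P_1) × P_2 = 0.7983 × 0.2520 = 0.20118

0.201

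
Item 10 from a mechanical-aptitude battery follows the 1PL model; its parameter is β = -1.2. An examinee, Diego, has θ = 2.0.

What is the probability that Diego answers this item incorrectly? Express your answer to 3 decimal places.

0.039

P(θ) = 1 / (1 + exp(−(θ − β)))
Exponent: (2.0 − (-1.2)) = 3.2000
1/(1 + e^{-3.2000}) = 0.9608
P = 0.9608
P(incorrect) = 1 − 0.9608 = 0.0392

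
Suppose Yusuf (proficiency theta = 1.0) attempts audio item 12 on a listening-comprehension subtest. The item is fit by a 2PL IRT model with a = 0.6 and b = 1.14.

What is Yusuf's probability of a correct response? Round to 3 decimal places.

0.479

P(theta) = 1 / (1 + exp(−a(theta − b)))
Exponent: 0.6 × (1.0 − 1.14) = -0.0840
1/(1 + e^{0.0840}) = 0.4790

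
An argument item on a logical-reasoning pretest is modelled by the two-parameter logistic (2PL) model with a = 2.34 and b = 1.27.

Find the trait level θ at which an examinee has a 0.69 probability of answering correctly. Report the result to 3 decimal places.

1.612

P(θ) = 1 / (1 + exp(−a(θ − b)))
logit = ln(0.6900/0.3100) = 0.8001
θ = b + logit/(a) = 1.27 + 0.8001/2.3400 = 1.6119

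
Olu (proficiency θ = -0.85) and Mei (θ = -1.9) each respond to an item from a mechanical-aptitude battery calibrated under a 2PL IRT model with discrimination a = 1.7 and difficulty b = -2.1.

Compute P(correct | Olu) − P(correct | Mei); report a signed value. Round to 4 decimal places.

P(θ) = 1 / (1 + exp(−a(θ − b)))
P(Olu) = 0.8933  [exponent 2.1250]
P(Mei) = 0.5842  [exponent 0.3400]
Difference = 0.8933 − 0.5842 = 0.3091

0.3091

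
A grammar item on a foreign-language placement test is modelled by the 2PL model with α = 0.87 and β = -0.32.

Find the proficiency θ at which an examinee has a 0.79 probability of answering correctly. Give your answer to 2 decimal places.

P(θ) = 1 / (1 + exp(−α(θ − β)))
logit = ln(0.7900/0.2100) = 1.3249
θ = β + logit/(α) = -0.32 + 1.3249/0.8700 = 1.2029

1.20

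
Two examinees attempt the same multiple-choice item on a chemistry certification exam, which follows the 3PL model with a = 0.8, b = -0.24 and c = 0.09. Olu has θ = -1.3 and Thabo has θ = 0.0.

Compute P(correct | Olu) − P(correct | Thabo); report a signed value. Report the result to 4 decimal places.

P(θ) = c + (1 − c) · 1 / (1 + exp(−a(θ − b)))
P(Olu) = 0.3629  [exponent -0.8480]
P(Thabo) = 0.5885  [exponent 0.1920]
Difference = 0.3629 − 0.5885 = -0.2257

-0.2257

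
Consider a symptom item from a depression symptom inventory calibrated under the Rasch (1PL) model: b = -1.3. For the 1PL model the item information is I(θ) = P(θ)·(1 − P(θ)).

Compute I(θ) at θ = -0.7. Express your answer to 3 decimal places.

P = 1/(1+e^{-0.6000}) = 0.6457
P(1−P) = 0.6457 × 0.3543 = 0.2288
I = P(1−P) = 0.22878

0.229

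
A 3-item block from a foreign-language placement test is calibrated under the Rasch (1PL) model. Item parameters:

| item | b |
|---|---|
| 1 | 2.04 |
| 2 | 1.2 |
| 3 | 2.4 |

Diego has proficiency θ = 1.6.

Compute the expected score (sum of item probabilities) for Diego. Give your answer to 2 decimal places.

1.30

P(θ) = 1 / (1 + exp(−(θ − b)))
P_1 = 1/(1+e^{0.4400}) = 0.3917
P_2 = 1/(1+e^{-0.4000}) = 0.5987
P_3 = 1/(1+e^{0.8000}) = 0.3100
E[score] = 0.3917 + 0.5987 + 0.3100 = 1.3005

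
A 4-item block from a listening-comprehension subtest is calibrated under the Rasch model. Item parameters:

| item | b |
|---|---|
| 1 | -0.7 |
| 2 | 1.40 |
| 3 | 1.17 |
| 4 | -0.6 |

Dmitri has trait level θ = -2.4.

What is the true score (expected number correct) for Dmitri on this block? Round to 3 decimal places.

0.346

P(θ) = 1 / (1 + exp(−(θ − b)))
P_1 = 1/(1+e^{1.7000}) = 0.1545
P_2 = 1/(1+e^{3.8000}) = 0.0219
P_3 = 1/(1+e^{3.5700}) = 0.0274
P_4 = 1/(1+e^{1.8000}) = 0.1419
E[score] = 0.1545 + 0.0219 + 0.0274 + 0.1419 = 0.3456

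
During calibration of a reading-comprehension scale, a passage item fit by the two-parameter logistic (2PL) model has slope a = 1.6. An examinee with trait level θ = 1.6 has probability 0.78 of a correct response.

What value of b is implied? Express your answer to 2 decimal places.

P(θ) = 1 / (1 + exp(−a(θ − b)))
logit(0.78) = ln(0.78/0.22) = 1.2657
b = θ − logit/(a) = 1.6 − 1.2657/1.6000 = 0.8090

0.81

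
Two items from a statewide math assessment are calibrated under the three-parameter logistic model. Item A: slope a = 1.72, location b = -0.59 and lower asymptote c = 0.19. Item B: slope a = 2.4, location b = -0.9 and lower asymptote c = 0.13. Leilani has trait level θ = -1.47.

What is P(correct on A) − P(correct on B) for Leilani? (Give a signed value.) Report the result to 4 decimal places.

0.0296

P(θ) = c + (1 − c) · 1 / (1 + exp(−a(θ − b)))
P_A = 0.3361
P_B = 0.3066
P_A − P_B = 0.0296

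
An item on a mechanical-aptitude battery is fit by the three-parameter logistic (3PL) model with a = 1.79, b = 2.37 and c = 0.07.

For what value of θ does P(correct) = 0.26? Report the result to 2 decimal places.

1.61

P(θ) = c + (1 − c) · 1 / (1 + exp(−a(θ − b)))
Remove guessing floor: (0.26 − 0.07)/(1 − 0.07) = 0.2043
logit = ln(0.2043/0.7957) = -1.3596
θ = b + logit/(a) = 2.37 + (-1.3596)/1.7900 = 1.6104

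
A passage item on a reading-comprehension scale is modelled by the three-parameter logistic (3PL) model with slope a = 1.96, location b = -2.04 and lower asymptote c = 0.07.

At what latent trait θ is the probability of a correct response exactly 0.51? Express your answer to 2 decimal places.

-2.09

P(θ) = c + (1 − c) · 1 / (1 + exp(−a(θ − b)))
Remove guessing floor: (0.51 − 0.07)/(1 − 0.07) = 0.4731
logit = ln(0.4731/0.5269) = -0.1076
θ = b + logit/(a) = -2.04 + (-0.1076)/1.9600 = -2.0949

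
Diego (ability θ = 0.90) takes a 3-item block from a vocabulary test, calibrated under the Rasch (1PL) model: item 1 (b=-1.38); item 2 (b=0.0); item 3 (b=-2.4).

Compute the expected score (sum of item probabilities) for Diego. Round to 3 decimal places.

P(θ) = 1 / (1 + exp(−(θ − b)))
P_1 = 1/(1+e^{-2.2800}) = 0.9072
P_2 = 1/(1+e^{-0.9000}) = 0.7109
P_3 = 1/(1+e^{-3.3000}) = 0.9644
E[score] = 0.9072 + 0.7109 + 0.9644 = 2.5826

2.583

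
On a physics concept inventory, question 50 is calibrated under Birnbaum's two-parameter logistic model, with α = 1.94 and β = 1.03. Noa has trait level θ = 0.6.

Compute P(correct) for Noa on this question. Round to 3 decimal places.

0.303

P(θ) = 1 / (1 + exp(−α(θ − β)))
Exponent: 1.94 × (0.6 − 1.03) = -0.8342
1/(1 + e^{0.8342}) = 0.3028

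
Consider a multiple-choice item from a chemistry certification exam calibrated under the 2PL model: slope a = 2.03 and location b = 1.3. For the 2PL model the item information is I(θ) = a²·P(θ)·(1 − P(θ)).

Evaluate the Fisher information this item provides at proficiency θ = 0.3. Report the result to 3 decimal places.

P = 1/(1+e^{2.0300}) = 0.1161
P(1−P) = 0.1161 × 0.8839 = 0.1026
I = a² × P(1−P) = 2.03² × 0.1026 = 0.42285

0.423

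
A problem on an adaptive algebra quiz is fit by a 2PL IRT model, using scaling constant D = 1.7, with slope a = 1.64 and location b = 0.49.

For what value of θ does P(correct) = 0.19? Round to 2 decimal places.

-0.03

P(θ) = 1 / (1 + exp(−D·a(θ − b)))
logit = ln(0.1900/0.8100) = -1.4500
θ = b + logit/(1.7·a) = 0.49 + (-1.4500)/2.7880 = -0.0301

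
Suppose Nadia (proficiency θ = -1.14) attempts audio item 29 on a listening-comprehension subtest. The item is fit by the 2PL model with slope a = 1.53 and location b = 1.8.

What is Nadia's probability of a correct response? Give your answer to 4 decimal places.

0.0110

P(θ) = 1 / (1 + exp(−a(θ − b)))
Exponent: 1.53 × (-1.14 − 1.8) = -4.4982
1/(1 + e^{4.4982}) = 0.0110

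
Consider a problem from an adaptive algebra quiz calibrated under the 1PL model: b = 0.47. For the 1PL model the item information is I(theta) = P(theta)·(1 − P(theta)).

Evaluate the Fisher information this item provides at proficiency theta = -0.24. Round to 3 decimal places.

P = 1/(1+e^{0.7100}) = 0.3296
P(1−P) = 0.3296 × 0.6704 = 0.2210
I = P(1−P) = 0.22096

0.221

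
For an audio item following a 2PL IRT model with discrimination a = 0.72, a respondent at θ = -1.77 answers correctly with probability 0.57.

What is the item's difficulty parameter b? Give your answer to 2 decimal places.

-2.16

P(θ) = 1 / (1 + exp(−a(θ − b)))
logit(0.57) = ln(0.57/0.43) = 0.2819
b = θ − logit/(a) = -1.77 − 0.2819/0.7200 = -2.1615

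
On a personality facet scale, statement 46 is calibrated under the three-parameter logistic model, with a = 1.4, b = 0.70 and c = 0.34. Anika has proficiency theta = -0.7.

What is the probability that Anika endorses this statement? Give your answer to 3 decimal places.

0.421

P(theta) = c + (1 − c) · 1 / (1 + exp(−a(theta − b)))
Exponent: 1.4 × (-0.7 − 0.70) = -1.9600
1/(1 + e^{1.9600}) = 0.1235
P = 0.34 + 0.66 × 0.1235 = 0.4215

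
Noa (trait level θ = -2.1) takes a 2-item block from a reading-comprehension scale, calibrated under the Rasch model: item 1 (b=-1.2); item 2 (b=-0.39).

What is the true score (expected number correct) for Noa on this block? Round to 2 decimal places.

P(θ) = 1 / (1 + exp(−(θ − b)))
P_1 = 1/(1+e^{0.9000}) = 0.2891
P_2 = 1/(1+e^{1.7100}) = 0.1532
E[score] = 0.2891 + 0.1532 = 0.4422

0.44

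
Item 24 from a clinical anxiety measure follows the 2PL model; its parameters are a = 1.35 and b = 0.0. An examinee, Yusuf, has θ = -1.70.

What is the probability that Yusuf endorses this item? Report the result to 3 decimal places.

P(θ) = 1 / (1 + exp(−a(θ − b)))
Exponent: 1.35 × (-1.70 − 0.0) = -2.2950
1/(1 + e^{2.2950}) = 0.0915

0.092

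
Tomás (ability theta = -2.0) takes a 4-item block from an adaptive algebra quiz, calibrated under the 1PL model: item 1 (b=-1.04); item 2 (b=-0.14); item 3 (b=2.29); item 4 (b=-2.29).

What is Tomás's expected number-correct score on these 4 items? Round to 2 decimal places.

P(theta) = 1 / (1 + exp(−(theta − b)))
P_1 = 1/(1+e^{0.9600}) = 0.2769
P_2 = 1/(1+e^{1.8600}) = 0.1347
P_3 = 1/(1+e^{4.2900}) = 0.0135
P_4 = 1/(1+e^{-0.2900}) = 0.5720
E[score] = 0.2769 + 0.1347 + 0.0135 + 0.5720 = 0.9971

1.00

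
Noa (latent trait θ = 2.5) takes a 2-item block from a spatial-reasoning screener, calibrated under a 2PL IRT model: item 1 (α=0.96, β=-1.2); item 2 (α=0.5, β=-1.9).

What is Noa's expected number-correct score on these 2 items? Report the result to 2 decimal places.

1.87

P(θ) = 1 / (1 + exp(−α(θ − β)))
P_1 = 1/(1+e^{-3.5520}) = 0.9721
P_2 = 1/(1+e^{-2.2000}) = 0.9002
E[score] = 0.9721 + 0.9002 = 1.8724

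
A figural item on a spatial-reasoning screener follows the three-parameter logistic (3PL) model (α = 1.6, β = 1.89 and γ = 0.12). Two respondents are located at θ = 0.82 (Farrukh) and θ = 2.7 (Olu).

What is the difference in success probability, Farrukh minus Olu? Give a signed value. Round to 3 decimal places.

-0.556

P(θ) = γ + (1 − γ) · 1 / (1 + exp(−α(θ − β)))
P(Farrukh) = 0.2546  [exponent -1.7120]
P(Olu) = 0.8109  [exponent 1.2960]
Difference = 0.2546 − 0.8109 = -0.5564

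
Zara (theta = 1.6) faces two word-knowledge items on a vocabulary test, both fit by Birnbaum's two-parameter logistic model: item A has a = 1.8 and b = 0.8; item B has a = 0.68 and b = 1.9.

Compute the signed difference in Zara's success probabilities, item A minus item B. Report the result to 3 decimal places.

0.359

P(theta) = 1 / (1 + exp(−a(theta − b)))
P_A = 0.8085
P_B = 0.4492
P_A − P_B = 0.3593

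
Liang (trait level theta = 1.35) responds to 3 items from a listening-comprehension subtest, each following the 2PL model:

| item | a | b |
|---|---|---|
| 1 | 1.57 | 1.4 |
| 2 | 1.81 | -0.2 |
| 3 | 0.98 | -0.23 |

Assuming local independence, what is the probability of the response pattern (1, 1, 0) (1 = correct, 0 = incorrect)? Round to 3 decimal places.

0.079

P(theta) = 1 / (1 + exp(−a(theta − b)))
P_1 = 1/(1+e^{0.0785}) = 0.4804
P_2 = 1/(1+e^{-2.8055}) = 0.9430
P_3 = 1/(1+e^{-1.5484}) = 0.8247
L = P_1 × P_2 × (1−P_3) = 0.4804 × 0.9430 × 0.1753 = 0.07942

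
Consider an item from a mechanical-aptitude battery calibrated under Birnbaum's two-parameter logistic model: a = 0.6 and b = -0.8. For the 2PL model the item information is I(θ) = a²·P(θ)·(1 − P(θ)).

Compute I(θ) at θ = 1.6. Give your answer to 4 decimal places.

0.0557

P = 1/(1+e^{-1.4400}) = 0.8085
P(1−P) = 0.8085 × 0.1915 = 0.1549
I = a² × P(1−P) = 0.6² × 0.1549 = 0.05575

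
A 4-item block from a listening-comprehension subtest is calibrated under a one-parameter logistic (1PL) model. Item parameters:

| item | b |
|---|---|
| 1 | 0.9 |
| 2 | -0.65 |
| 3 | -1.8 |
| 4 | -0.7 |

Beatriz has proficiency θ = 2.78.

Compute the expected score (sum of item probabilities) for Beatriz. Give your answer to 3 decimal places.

P(θ) = 1 / (1 + exp(−(θ − b)))
P_1 = 1/(1+e^{-1.8800}) = 0.8676
P_2 = 1/(1+e^{-3.4300}) = 0.9686
P_3 = 1/(1+e^{-4.5800}) = 0.9898
P_4 = 1/(1+e^{-3.4800}) = 0.9701
E[score] = 0.8676 + 0.9686 + 0.9898 + 0.9701 = 3.7962

3.796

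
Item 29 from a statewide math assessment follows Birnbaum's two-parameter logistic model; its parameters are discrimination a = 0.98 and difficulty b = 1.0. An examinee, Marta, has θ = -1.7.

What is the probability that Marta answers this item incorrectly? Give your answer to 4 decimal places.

0.9338

P(θ) = 1 / (1 + exp(−a(θ − b)))
Exponent: 0.98 × (-1.7 − 1.0) = -2.6460
1/(1 + e^{2.6460}) = 0.0662
P(incorrect) = 1 − 0.0662 = 0.9338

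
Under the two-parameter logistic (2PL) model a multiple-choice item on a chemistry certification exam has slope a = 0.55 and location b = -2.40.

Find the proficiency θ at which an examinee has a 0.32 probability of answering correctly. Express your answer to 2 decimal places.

-3.77

P(θ) = 1 / (1 + exp(−a(θ − b)))
logit = ln(0.3200/0.6800) = -0.7538
θ = b + logit/(a) = -2.40 + (-0.7538)/0.5500 = -3.7705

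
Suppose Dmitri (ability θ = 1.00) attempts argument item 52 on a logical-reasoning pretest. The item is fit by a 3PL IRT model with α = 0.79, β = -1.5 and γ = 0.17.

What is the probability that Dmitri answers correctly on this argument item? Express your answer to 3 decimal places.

P(θ) = γ + (1 − γ) · 1 / (1 + exp(−α(θ − β)))
Exponent: 0.79 × (1.00 − (-1.5)) = 1.9750
1/(1 + e^{-1.9750}) = 0.8781
P = 0.17 + 0.83 × 0.8781 = 0.8989

0.899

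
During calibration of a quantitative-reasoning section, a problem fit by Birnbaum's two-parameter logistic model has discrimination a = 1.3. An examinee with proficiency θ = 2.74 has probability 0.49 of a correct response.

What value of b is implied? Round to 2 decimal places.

2.77

P(θ) = 1 / (1 + exp(−a(θ − b)))
logit(0.49) = ln(0.49/0.51) = -0.0400
b = θ − logit/(a) = 2.74 − (-0.0400)/1.3000 = 2.7708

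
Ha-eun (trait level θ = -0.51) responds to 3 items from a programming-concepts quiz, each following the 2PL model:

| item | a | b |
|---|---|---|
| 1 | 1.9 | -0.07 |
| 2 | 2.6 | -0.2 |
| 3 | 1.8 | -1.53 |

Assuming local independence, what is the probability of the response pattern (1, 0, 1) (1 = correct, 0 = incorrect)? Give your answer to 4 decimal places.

P(θ) = 1 / (1 + exp(−a(θ − b)))
P_1 = 1/(1+e^{0.8360}) = 0.3024
P_2 = 1/(1+e^{0.8060}) = 0.3087
P_3 = 1/(1+e^{-1.8360}) = 0.8625
L = P_1 × (1−P_2) × P_3 = 0.3024 × 0.6913 × 0.8625 = 0.18028

0.1803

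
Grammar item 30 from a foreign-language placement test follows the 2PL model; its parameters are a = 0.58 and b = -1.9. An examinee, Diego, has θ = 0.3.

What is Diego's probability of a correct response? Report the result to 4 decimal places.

0.7818

P(θ) = 1 / (1 + exp(−a(θ − b)))
Exponent: 0.58 × (0.3 − (-1.9)) = 1.2760
1/(1 + e^{-1.2760}) = 0.7818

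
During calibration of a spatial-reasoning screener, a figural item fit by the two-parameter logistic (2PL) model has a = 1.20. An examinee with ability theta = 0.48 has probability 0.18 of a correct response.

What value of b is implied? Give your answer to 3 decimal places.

1.744

P(theta) = 1 / (1 + exp(−a(theta − b)))
logit(0.18) = ln(0.18/0.82) = -1.5163
b = theta − logit/(a) = 0.48 − (-1.5163)/1.2000 = 1.7436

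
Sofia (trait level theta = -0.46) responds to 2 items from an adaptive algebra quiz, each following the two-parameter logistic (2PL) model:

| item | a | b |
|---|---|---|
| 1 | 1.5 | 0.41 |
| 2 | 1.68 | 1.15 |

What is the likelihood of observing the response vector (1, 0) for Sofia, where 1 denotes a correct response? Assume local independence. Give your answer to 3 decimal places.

0.200

P(theta) = 1 / (1 + exp(−a(theta − b)))
P_1 = 1/(1+e^{1.3050}) = 0.2133
P_2 = 1/(1+e^{2.7048}) = 0.0627
L = P_1 × (1−P_2) = 0.2133 × 0.9373 = 0.19995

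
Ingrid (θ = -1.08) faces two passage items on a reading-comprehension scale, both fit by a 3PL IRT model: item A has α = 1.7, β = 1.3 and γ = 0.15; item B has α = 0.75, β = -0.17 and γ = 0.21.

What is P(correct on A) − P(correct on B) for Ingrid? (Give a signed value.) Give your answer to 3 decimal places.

-0.311

P(θ) = γ + (1 − γ) · 1 / (1 + exp(−α(θ − β)))
P_A = 0.1646
P_B = 0.4752
P_A − P_B = -0.3106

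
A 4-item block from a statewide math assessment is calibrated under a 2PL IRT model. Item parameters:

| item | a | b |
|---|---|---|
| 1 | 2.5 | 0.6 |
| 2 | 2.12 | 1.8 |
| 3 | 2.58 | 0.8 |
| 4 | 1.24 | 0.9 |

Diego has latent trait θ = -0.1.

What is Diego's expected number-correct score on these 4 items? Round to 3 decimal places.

P(θ) = 1 / (1 + exp(−a(θ − b)))
P_1 = 1/(1+e^{1.7500}) = 0.1480
P_2 = 1/(1+e^{4.0280}) = 0.0175
P_3 = 1/(1+e^{2.3220}) = 0.0893
P_4 = 1/(1+e^{1.2400}) = 0.2244
E[score] = 0.1480 + 0.0175 + 0.0893 + 0.2244 = 0.4793

0.479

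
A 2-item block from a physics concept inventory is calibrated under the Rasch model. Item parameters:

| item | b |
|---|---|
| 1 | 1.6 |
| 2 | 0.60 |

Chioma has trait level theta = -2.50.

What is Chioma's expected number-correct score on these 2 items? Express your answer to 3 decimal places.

P(theta) = 1 / (1 + exp(−(theta − b)))
P_1 = 1/(1+e^{4.1000}) = 0.0163
P_2 = 1/(1+e^{3.1000}) = 0.0431
E[score] = 0.0163 + 0.0431 = 0.0594

0.059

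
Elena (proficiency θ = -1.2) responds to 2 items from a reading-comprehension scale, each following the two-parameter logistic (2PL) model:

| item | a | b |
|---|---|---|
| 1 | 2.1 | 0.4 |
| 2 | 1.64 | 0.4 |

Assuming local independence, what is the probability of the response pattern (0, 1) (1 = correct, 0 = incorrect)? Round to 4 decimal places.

0.0653

P(θ) = 1 / (1 + exp(−a(θ − b)))
P_1 = 1/(1+e^{3.3600}) = 0.0336
P_2 = 1/(1+e^{2.6240}) = 0.0676
L = (1−P_1) × P_2 = 0.9664 × 0.0676 = 0.06534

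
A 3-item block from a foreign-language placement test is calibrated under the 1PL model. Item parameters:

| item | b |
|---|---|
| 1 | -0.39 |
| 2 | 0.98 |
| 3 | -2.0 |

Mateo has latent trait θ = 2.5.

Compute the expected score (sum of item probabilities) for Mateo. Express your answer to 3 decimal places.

P(θ) = 1 / (1 + exp(−(θ − b)))
P_1 = 1/(1+e^{-2.8900}) = 0.9473
P_2 = 1/(1+e^{-1.5200}) = 0.8205
P_3 = 1/(1+e^{-4.5000}) = 0.9890
E[score] = 0.9473 + 0.8205 + 0.9890 = 2.7569

2.757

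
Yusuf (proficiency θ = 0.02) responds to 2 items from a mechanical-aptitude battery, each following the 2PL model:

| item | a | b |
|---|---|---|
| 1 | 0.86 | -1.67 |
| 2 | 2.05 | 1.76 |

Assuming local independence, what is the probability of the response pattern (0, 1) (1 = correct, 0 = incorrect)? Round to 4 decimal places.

P(θ) = 1 / (1 + exp(−a(θ − b)))
P_1 = 1/(1+e^{-1.4534}) = 0.8105
P_2 = 1/(1+e^{3.5670}) = 0.0275
L = (1−P_1) × P_2 = 0.1895 × 0.0275 = 0.00520

0.0052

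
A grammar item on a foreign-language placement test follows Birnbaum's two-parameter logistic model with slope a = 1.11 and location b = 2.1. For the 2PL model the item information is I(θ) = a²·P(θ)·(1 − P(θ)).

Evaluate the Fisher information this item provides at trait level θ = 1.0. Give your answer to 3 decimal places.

0.217

P = 1/(1+e^{1.2210}) = 0.2278
P(1−P) = 0.2278 × 0.7722 = 0.1759
I = a² × P(1−P) = 1.11² × 0.1759 = 0.21671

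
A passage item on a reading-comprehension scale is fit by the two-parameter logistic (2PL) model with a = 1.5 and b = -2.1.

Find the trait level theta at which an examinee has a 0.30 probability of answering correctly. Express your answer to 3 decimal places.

-2.665

P(theta) = 1 / (1 + exp(−a(theta − b)))
logit = ln(0.3000/0.7000) = -0.8473
theta = b + logit/(a) = -2.1 + (-0.8473)/1.5000 = -2.6649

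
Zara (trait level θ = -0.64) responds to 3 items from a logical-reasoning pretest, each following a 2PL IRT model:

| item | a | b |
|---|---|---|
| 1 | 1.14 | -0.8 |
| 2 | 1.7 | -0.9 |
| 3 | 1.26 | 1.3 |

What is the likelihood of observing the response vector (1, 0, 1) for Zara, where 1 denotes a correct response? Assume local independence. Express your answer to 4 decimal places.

P(θ) = 1 / (1 + exp(−a(θ − b)))
P_1 = 1/(1+e^{-0.1824}) = 0.5455
P_2 = 1/(1+e^{-0.4420}) = 0.6087
P_3 = 1/(1+e^{2.4444}) = 0.0798
L = P_1 × (1−P_2) × P_3 = 0.5455 × 0.3913 × 0.0798 = 0.01704

0.0170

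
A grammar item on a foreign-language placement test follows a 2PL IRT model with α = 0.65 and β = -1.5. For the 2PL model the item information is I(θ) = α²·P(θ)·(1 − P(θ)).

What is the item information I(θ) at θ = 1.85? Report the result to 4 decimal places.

0.0386

P = 1/(1+e^{-2.1775}) = 0.8982
P(1−P) = 0.8982 × 0.1018 = 0.0914
I = α² × P(1−P) = 0.65² × 0.0914 = 0.03863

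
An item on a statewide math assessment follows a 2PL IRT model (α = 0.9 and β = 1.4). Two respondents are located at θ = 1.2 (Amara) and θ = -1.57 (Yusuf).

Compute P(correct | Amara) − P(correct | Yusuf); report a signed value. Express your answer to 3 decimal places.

P(θ) = 1 / (1 + exp(−α(θ − β)))
P(Amara) = 0.4551  [exponent -0.1800]
P(Yusuf) = 0.0646  [exponent -2.6730]
Difference = 0.4551 − 0.0646 = 0.3905

0.391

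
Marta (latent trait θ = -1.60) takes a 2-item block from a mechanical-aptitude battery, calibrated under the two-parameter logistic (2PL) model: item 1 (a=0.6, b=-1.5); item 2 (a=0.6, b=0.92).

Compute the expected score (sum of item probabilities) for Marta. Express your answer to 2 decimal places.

P(θ) = 1 / (1 + exp(−a(θ − b)))
P_1 = 1/(1+e^{0.0600}) = 0.4850
P_2 = 1/(1+e^{1.5120}) = 0.1806
E[score] = 0.4850 + 0.1806 = 0.6656

0.67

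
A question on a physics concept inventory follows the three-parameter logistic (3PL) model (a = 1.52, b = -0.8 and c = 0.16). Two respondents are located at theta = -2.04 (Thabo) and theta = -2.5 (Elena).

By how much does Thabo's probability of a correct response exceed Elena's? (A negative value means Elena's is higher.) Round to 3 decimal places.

0.052

P(theta) = c + (1 − c) · 1 / (1 + exp(−a(theta − b)))
P(Thabo) = 0.2707  [exponent -1.8848]
P(Elena) = 0.2189  [exponent -2.5840]
Difference = 0.2707 − 0.2189 = 0.0518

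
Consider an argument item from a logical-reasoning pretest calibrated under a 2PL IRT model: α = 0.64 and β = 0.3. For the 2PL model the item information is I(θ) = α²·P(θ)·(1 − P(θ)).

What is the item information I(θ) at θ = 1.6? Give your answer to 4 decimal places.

0.0865

P = 1/(1+e^{-0.8320}) = 0.6968
P(1−P) = 0.6968 × 0.3032 = 0.2113
I = α² × P(1−P) = 0.64² × 0.2113 = 0.08654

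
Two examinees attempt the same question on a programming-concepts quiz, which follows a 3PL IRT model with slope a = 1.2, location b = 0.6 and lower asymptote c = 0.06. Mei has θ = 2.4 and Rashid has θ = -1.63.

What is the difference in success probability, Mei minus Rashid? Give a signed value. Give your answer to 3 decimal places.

P(θ) = c + (1 − c) · 1 / (1 + exp(−a(θ − b)))
P(Mei) = 0.9028  [exponent 2.1600]
P(Rashid) = 0.1205  [exponent -2.6760]
Difference = 0.9028 − 0.1205 = 0.7823

0.782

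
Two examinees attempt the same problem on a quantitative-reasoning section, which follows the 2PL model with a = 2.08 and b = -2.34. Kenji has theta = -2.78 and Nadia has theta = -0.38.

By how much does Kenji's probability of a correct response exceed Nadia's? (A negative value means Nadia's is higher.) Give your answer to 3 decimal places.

P(theta) = 1 / (1 + exp(−a(theta − b)))
P(Kenji) = 0.2859  [exponent -0.9152]
P(Nadia) = 0.9833  [exponent 4.0768]
Difference = 0.2859 − 0.9833 = -0.6974

-0.697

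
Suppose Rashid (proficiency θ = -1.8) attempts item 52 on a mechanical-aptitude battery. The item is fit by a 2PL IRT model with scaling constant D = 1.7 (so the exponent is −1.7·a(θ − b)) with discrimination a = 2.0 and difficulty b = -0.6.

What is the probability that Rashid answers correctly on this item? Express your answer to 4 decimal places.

P(θ) = 1 / (1 + exp(−D·a(θ − b)))
Exponent: 1.7 × 2.0 × (-1.8 − (-0.6)) = -4.0800
1/(1 + e^{4.0800}) = 0.0166
P = 0.0166

0.0166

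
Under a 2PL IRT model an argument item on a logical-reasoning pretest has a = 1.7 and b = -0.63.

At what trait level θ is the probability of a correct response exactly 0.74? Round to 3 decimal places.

P(θ) = 1 / (1 + exp(−a(θ − b)))
logit = ln(0.7400/0.2600) = 1.0460
θ = b + logit/(a) = -0.63 + 1.0460/1.7000 = -0.0147

-0.015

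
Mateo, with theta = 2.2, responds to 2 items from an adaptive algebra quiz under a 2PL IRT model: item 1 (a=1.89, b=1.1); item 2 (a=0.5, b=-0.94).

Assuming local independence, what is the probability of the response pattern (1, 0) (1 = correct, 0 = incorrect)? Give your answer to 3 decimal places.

0.153

P(theta) = 1 / (1 + exp(−a(theta − b)))
P_1 = 1/(1+e^{-2.0790}) = 0.8888
P_2 = 1/(1+e^{-1.5700}) = 0.8278
L = P_1 × (1−P_2) = 0.8888 × 0.1722 = 0.15307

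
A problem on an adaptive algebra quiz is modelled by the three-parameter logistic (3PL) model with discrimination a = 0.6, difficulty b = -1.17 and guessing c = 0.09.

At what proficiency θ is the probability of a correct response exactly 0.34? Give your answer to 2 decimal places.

P(θ) = c + (1 − c) · 1 / (1 + exp(−a(θ − b)))
Remove guessing floor: (0.34 − 0.09)/(1 − 0.09) = 0.2747
logit = ln(0.2747/0.7253) = -0.9708
θ = b + logit/(a) = -1.17 + (-0.9708)/0.6000 = -2.7880

-2.79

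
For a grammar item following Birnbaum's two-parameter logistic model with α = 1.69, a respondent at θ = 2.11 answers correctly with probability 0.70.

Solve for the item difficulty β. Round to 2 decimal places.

1.61

P(θ) = 1 / (1 + exp(−α(θ − β)))
logit(0.70) = ln(0.70/0.30) = 0.8473
β = θ − logit/(α) = 2.11 − 0.8473/1.6900 = 1.6086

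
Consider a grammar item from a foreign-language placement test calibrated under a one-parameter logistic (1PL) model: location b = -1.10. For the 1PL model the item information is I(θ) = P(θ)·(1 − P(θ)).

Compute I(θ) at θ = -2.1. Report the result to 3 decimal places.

0.197

P = 1/(1+e^{1.0000}) = 0.2689
P(1−P) = 0.2689 × 0.7311 = 0.1966
I = P(1−P) = 0.19661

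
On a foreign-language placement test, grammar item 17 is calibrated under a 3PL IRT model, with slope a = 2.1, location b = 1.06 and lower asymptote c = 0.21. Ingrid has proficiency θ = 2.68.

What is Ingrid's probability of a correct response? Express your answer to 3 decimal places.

0.975

P(θ) = c + (1 − c) · 1 / (1 + exp(−a(θ − b)))
Exponent: 2.1 × (2.68 − 1.06) = 3.4020
1/(1 + e^{-3.4020}) = 0.9678
P = 0.21 + 0.79 × 0.9678 = 0.9745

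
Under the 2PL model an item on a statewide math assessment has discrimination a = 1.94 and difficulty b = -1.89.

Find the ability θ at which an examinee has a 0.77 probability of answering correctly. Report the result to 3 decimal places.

P(θ) = 1 / (1 + exp(−a(θ − b)))
logit = ln(0.7700/0.2300) = 1.2083
θ = b + logit/(a) = -1.89 + 1.2083/1.9400 = -1.2672

-1.267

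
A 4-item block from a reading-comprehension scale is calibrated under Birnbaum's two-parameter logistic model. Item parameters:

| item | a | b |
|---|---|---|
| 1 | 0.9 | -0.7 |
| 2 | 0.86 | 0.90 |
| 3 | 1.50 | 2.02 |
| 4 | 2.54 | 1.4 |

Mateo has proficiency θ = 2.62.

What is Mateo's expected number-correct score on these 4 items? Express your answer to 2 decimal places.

P(θ) = 1 / (1 + exp(−a(θ − b)))
P_1 = 1/(1+e^{-2.9880}) = 0.9520
P_2 = 1/(1+e^{-1.4792}) = 0.8145
P_3 = 1/(1+e^{-0.9000}) = 0.7109
P_4 = 1/(1+e^{-3.0988}) = 0.9568
E[score] = 0.9520 + 0.8145 + 0.7109 + 0.9568 = 3.4343

3.43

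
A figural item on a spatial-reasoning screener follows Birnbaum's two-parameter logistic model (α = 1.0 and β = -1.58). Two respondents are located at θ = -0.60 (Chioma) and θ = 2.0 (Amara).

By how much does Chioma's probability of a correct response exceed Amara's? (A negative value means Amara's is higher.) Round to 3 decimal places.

-0.246

P(θ) = 1 / (1 + exp(−α(θ − β)))
P(Chioma) = 0.7271  [exponent 0.9800]
P(Amara) = 0.9729  [exponent 3.5800]
Difference = 0.7271 − 0.9729 = -0.2458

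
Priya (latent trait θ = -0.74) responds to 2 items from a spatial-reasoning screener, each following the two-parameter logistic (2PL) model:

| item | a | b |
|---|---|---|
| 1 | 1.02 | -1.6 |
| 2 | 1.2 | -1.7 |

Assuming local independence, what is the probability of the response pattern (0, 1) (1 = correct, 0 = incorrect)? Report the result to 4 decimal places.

0.2232

P(θ) = 1 / (1 + exp(−a(θ − b)))
P_1 = 1/(1+e^{-0.8772}) = 0.7062
P_2 = 1/(1+e^{-1.1520}) = 0.7599
L = (1−P_1) × P_2 = 0.2938 × 0.7599 = 0.22322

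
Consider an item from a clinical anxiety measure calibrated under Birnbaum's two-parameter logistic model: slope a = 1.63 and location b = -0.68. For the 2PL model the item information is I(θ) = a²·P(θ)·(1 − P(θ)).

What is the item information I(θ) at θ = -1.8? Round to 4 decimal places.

0.3175

P = 1/(1+e^{1.8256}) = 0.1388
P(1−P) = 0.1388 × 0.8612 = 0.1195
I = a² × P(1−P) = 1.63² × 0.1195 = 0.31752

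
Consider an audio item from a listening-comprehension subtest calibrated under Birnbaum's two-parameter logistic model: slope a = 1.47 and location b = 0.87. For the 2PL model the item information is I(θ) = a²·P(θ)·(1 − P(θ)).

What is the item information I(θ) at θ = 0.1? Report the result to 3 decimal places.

P = 1/(1+e^{1.1319}) = 0.2438
P(1−P) = 0.2438 × 0.7562 = 0.1844
I = a² × P(1−P) = 1.47² × 0.1844 = 0.39840

0.398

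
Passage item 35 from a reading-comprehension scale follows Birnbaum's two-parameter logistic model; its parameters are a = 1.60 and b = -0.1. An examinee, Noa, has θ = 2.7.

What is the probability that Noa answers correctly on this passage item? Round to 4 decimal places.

0.9888

P(θ) = 1 / (1 + exp(−a(θ − b)))
Exponent: 1.60 × (2.7 − (-0.1)) = 4.4800
1/(1 + e^{-4.4800}) = 0.9888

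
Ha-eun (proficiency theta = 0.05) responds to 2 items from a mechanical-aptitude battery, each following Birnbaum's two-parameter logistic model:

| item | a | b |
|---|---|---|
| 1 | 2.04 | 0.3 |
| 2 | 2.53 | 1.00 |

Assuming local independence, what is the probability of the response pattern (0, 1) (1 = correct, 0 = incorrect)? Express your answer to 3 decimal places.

P(theta) = 1 / (1 + exp(−a(theta − b)))
P_1 = 1/(1+e^{0.5100}) = 0.3752
P_2 = 1/(1+e^{2.4035}) = 0.0829
L = (1−P_1) × P_2 = 0.6248 × 0.0829 = 0.05180

0.052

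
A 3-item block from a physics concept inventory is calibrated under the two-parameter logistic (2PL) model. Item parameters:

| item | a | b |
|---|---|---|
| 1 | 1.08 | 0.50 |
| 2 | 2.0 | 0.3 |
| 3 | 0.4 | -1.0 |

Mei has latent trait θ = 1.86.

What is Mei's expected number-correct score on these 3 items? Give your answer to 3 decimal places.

2.529

P(θ) = 1 / (1 + exp(−a(θ − b)))
P_1 = 1/(1+e^{-1.4688}) = 0.8129
P_2 = 1/(1+e^{-3.1200}) = 0.9577
P_3 = 1/(1+e^{-1.1440}) = 0.7584
E[score] = 0.8129 + 0.9577 + 0.7584 = 2.5290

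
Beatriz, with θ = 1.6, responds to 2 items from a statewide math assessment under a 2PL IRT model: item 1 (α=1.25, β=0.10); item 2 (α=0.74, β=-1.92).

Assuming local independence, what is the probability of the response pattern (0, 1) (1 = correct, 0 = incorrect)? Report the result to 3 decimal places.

0.124

P(θ) = 1 / (1 + exp(−α(θ − β)))
P_1 = 1/(1+e^{-1.8750}) = 0.8670
P_2 = 1/(1+e^{-2.6048}) = 0.9312
L = (1−P_1) × P_2 = 0.1330 × 0.9312 = 0.12381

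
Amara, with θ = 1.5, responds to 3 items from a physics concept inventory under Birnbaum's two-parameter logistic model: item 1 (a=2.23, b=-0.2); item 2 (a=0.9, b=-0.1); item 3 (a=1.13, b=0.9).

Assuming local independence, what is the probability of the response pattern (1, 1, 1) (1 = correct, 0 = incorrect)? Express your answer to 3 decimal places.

P(θ) = 1 / (1 + exp(−a(θ − b)))
P_1 = 1/(1+e^{-3.7910}) = 0.9779
P_2 = 1/(1+e^{-1.4400}) = 0.8085
P_3 = 1/(1+e^{-0.6780}) = 0.6633
L = P_1 × P_2 × P_3 = 0.9779 × 0.8085 × 0.6633 = 0.52440

0.524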